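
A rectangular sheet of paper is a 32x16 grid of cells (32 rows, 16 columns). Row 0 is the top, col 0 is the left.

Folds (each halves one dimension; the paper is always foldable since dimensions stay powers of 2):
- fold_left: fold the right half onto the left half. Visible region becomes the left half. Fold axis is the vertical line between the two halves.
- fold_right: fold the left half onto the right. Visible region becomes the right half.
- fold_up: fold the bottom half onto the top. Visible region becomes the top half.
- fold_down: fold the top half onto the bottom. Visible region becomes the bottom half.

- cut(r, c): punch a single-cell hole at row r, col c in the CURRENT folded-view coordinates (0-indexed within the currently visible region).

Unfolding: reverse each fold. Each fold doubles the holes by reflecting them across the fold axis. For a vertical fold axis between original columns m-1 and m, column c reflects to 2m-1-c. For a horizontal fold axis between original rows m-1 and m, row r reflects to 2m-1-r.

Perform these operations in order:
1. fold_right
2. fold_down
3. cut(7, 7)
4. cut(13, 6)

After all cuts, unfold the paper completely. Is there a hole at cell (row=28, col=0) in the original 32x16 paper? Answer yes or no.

Op 1 fold_right: fold axis v@8; visible region now rows[0,32) x cols[8,16) = 32x8
Op 2 fold_down: fold axis h@16; visible region now rows[16,32) x cols[8,16) = 16x8
Op 3 cut(7, 7): punch at orig (23,15); cuts so far [(23, 15)]; region rows[16,32) x cols[8,16) = 16x8
Op 4 cut(13, 6): punch at orig (29,14); cuts so far [(23, 15), (29, 14)]; region rows[16,32) x cols[8,16) = 16x8
Unfold 1 (reflect across h@16): 4 holes -> [(2, 14), (8, 15), (23, 15), (29, 14)]
Unfold 2 (reflect across v@8): 8 holes -> [(2, 1), (2, 14), (8, 0), (8, 15), (23, 0), (23, 15), (29, 1), (29, 14)]
Holes: [(2, 1), (2, 14), (8, 0), (8, 15), (23, 0), (23, 15), (29, 1), (29, 14)]

Answer: no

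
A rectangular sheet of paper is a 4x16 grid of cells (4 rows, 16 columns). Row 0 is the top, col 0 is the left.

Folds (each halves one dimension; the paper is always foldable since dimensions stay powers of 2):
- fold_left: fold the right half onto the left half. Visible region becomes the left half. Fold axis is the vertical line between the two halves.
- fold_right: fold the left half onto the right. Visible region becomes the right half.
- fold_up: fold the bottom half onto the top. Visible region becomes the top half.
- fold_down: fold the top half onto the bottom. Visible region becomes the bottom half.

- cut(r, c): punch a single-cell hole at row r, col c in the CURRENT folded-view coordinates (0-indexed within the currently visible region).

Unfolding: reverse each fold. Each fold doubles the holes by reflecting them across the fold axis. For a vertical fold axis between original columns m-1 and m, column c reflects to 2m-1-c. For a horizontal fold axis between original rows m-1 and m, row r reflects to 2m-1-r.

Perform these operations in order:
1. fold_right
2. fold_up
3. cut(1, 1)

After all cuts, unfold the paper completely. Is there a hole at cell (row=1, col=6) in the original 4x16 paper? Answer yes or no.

Op 1 fold_right: fold axis v@8; visible region now rows[0,4) x cols[8,16) = 4x8
Op 2 fold_up: fold axis h@2; visible region now rows[0,2) x cols[8,16) = 2x8
Op 3 cut(1, 1): punch at orig (1,9); cuts so far [(1, 9)]; region rows[0,2) x cols[8,16) = 2x8
Unfold 1 (reflect across h@2): 2 holes -> [(1, 9), (2, 9)]
Unfold 2 (reflect across v@8): 4 holes -> [(1, 6), (1, 9), (2, 6), (2, 9)]
Holes: [(1, 6), (1, 9), (2, 6), (2, 9)]

Answer: yes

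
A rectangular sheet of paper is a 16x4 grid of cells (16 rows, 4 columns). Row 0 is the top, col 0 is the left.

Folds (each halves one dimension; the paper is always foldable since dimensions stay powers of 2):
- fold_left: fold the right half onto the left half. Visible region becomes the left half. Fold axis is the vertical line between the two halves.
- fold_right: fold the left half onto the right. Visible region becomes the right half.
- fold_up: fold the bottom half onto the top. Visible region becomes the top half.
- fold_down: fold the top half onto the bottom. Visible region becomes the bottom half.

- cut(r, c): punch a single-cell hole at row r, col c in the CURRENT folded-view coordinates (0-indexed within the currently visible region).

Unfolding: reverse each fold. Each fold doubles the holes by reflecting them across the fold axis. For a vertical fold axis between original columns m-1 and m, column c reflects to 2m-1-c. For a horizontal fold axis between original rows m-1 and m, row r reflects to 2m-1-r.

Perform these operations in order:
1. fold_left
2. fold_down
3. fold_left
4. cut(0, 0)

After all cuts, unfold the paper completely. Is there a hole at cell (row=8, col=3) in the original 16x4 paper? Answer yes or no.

Answer: yes

Derivation:
Op 1 fold_left: fold axis v@2; visible region now rows[0,16) x cols[0,2) = 16x2
Op 2 fold_down: fold axis h@8; visible region now rows[8,16) x cols[0,2) = 8x2
Op 3 fold_left: fold axis v@1; visible region now rows[8,16) x cols[0,1) = 8x1
Op 4 cut(0, 0): punch at orig (8,0); cuts so far [(8, 0)]; region rows[8,16) x cols[0,1) = 8x1
Unfold 1 (reflect across v@1): 2 holes -> [(8, 0), (8, 1)]
Unfold 2 (reflect across h@8): 4 holes -> [(7, 0), (7, 1), (8, 0), (8, 1)]
Unfold 3 (reflect across v@2): 8 holes -> [(7, 0), (7, 1), (7, 2), (7, 3), (8, 0), (8, 1), (8, 2), (8, 3)]
Holes: [(7, 0), (7, 1), (7, 2), (7, 3), (8, 0), (8, 1), (8, 2), (8, 3)]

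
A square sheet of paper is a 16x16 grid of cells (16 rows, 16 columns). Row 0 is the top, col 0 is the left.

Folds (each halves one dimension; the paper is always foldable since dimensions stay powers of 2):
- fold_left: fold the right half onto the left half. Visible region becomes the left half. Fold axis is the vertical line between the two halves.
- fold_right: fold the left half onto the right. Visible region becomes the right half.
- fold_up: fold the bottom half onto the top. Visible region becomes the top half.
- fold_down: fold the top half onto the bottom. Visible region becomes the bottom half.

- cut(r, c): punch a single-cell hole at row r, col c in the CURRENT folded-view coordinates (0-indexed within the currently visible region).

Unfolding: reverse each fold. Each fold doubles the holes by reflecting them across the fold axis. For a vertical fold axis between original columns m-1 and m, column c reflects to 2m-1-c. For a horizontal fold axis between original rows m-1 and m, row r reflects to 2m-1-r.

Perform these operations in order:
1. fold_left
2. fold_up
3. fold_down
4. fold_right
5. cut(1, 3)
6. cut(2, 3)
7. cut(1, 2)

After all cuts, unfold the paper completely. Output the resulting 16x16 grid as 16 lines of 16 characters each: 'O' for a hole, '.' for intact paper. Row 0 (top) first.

Op 1 fold_left: fold axis v@8; visible region now rows[0,16) x cols[0,8) = 16x8
Op 2 fold_up: fold axis h@8; visible region now rows[0,8) x cols[0,8) = 8x8
Op 3 fold_down: fold axis h@4; visible region now rows[4,8) x cols[0,8) = 4x8
Op 4 fold_right: fold axis v@4; visible region now rows[4,8) x cols[4,8) = 4x4
Op 5 cut(1, 3): punch at orig (5,7); cuts so far [(5, 7)]; region rows[4,8) x cols[4,8) = 4x4
Op 6 cut(2, 3): punch at orig (6,7); cuts so far [(5, 7), (6, 7)]; region rows[4,8) x cols[4,8) = 4x4
Op 7 cut(1, 2): punch at orig (5,6); cuts so far [(5, 6), (5, 7), (6, 7)]; region rows[4,8) x cols[4,8) = 4x4
Unfold 1 (reflect across v@4): 6 holes -> [(5, 0), (5, 1), (5, 6), (5, 7), (6, 0), (6, 7)]
Unfold 2 (reflect across h@4): 12 holes -> [(1, 0), (1, 7), (2, 0), (2, 1), (2, 6), (2, 7), (5, 0), (5, 1), (5, 6), (5, 7), (6, 0), (6, 7)]
Unfold 3 (reflect across h@8): 24 holes -> [(1, 0), (1, 7), (2, 0), (2, 1), (2, 6), (2, 7), (5, 0), (5, 1), (5, 6), (5, 7), (6, 0), (6, 7), (9, 0), (9, 7), (10, 0), (10, 1), (10, 6), (10, 7), (13, 0), (13, 1), (13, 6), (13, 7), (14, 0), (14, 7)]
Unfold 4 (reflect across v@8): 48 holes -> [(1, 0), (1, 7), (1, 8), (1, 15), (2, 0), (2, 1), (2, 6), (2, 7), (2, 8), (2, 9), (2, 14), (2, 15), (5, 0), (5, 1), (5, 6), (5, 7), (5, 8), (5, 9), (5, 14), (5, 15), (6, 0), (6, 7), (6, 8), (6, 15), (9, 0), (9, 7), (9, 8), (9, 15), (10, 0), (10, 1), (10, 6), (10, 7), (10, 8), (10, 9), (10, 14), (10, 15), (13, 0), (13, 1), (13, 6), (13, 7), (13, 8), (13, 9), (13, 14), (13, 15), (14, 0), (14, 7), (14, 8), (14, 15)]

Answer: ................
O......OO......O
OO....OOOO....OO
................
................
OO....OOOO....OO
O......OO......O
................
................
O......OO......O
OO....OOOO....OO
................
................
OO....OOOO....OO
O......OO......O
................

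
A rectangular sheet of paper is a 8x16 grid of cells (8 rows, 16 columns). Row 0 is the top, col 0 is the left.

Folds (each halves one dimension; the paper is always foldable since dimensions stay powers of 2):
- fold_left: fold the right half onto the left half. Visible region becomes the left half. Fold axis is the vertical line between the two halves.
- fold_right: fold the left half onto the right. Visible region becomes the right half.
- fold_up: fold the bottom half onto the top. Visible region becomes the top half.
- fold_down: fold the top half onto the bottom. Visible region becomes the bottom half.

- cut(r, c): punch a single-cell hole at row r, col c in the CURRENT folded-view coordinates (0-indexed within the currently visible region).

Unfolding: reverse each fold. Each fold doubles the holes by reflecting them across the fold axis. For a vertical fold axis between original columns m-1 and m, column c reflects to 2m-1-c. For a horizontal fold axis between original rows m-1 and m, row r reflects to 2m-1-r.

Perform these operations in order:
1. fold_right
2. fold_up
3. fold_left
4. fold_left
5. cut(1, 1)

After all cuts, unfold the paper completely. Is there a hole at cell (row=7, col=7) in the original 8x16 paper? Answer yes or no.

Op 1 fold_right: fold axis v@8; visible region now rows[0,8) x cols[8,16) = 8x8
Op 2 fold_up: fold axis h@4; visible region now rows[0,4) x cols[8,16) = 4x8
Op 3 fold_left: fold axis v@12; visible region now rows[0,4) x cols[8,12) = 4x4
Op 4 fold_left: fold axis v@10; visible region now rows[0,4) x cols[8,10) = 4x2
Op 5 cut(1, 1): punch at orig (1,9); cuts so far [(1, 9)]; region rows[0,4) x cols[8,10) = 4x2
Unfold 1 (reflect across v@10): 2 holes -> [(1, 9), (1, 10)]
Unfold 2 (reflect across v@12): 4 holes -> [(1, 9), (1, 10), (1, 13), (1, 14)]
Unfold 3 (reflect across h@4): 8 holes -> [(1, 9), (1, 10), (1, 13), (1, 14), (6, 9), (6, 10), (6, 13), (6, 14)]
Unfold 4 (reflect across v@8): 16 holes -> [(1, 1), (1, 2), (1, 5), (1, 6), (1, 9), (1, 10), (1, 13), (1, 14), (6, 1), (6, 2), (6, 5), (6, 6), (6, 9), (6, 10), (6, 13), (6, 14)]
Holes: [(1, 1), (1, 2), (1, 5), (1, 6), (1, 9), (1, 10), (1, 13), (1, 14), (6, 1), (6, 2), (6, 5), (6, 6), (6, 9), (6, 10), (6, 13), (6, 14)]

Answer: no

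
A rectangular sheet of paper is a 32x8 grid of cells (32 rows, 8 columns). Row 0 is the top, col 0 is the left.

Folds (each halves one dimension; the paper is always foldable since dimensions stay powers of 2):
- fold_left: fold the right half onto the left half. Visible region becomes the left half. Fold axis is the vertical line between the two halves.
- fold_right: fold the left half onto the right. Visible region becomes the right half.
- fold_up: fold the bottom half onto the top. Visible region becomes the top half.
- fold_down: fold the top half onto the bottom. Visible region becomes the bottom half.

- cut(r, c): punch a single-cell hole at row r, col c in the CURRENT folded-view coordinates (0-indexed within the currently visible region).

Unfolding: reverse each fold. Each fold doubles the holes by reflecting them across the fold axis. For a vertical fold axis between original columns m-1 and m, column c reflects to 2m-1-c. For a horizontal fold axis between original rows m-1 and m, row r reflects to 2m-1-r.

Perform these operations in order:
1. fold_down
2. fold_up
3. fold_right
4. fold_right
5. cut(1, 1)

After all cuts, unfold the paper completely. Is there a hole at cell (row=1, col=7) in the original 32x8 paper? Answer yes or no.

Op 1 fold_down: fold axis h@16; visible region now rows[16,32) x cols[0,8) = 16x8
Op 2 fold_up: fold axis h@24; visible region now rows[16,24) x cols[0,8) = 8x8
Op 3 fold_right: fold axis v@4; visible region now rows[16,24) x cols[4,8) = 8x4
Op 4 fold_right: fold axis v@6; visible region now rows[16,24) x cols[6,8) = 8x2
Op 5 cut(1, 1): punch at orig (17,7); cuts so far [(17, 7)]; region rows[16,24) x cols[6,8) = 8x2
Unfold 1 (reflect across v@6): 2 holes -> [(17, 4), (17, 7)]
Unfold 2 (reflect across v@4): 4 holes -> [(17, 0), (17, 3), (17, 4), (17, 7)]
Unfold 3 (reflect across h@24): 8 holes -> [(17, 0), (17, 3), (17, 4), (17, 7), (30, 0), (30, 3), (30, 4), (30, 7)]
Unfold 4 (reflect across h@16): 16 holes -> [(1, 0), (1, 3), (1, 4), (1, 7), (14, 0), (14, 3), (14, 4), (14, 7), (17, 0), (17, 3), (17, 4), (17, 7), (30, 0), (30, 3), (30, 4), (30, 7)]
Holes: [(1, 0), (1, 3), (1, 4), (1, 7), (14, 0), (14, 3), (14, 4), (14, 7), (17, 0), (17, 3), (17, 4), (17, 7), (30, 0), (30, 3), (30, 4), (30, 7)]

Answer: yes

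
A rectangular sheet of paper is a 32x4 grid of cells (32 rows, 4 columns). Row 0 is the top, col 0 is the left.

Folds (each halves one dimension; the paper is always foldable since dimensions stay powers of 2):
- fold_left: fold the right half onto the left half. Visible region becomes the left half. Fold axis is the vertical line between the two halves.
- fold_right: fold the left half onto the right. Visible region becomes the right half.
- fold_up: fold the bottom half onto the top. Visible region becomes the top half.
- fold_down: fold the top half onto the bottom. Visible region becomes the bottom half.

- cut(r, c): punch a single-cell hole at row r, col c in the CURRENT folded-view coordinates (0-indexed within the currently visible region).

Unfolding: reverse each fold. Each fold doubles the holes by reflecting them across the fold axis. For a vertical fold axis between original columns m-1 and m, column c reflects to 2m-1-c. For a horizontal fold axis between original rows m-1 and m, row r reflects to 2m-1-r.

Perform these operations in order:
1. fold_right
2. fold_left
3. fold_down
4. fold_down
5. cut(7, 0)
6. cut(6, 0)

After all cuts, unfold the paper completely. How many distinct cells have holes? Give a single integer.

Answer: 32

Derivation:
Op 1 fold_right: fold axis v@2; visible region now rows[0,32) x cols[2,4) = 32x2
Op 2 fold_left: fold axis v@3; visible region now rows[0,32) x cols[2,3) = 32x1
Op 3 fold_down: fold axis h@16; visible region now rows[16,32) x cols[2,3) = 16x1
Op 4 fold_down: fold axis h@24; visible region now rows[24,32) x cols[2,3) = 8x1
Op 5 cut(7, 0): punch at orig (31,2); cuts so far [(31, 2)]; region rows[24,32) x cols[2,3) = 8x1
Op 6 cut(6, 0): punch at orig (30,2); cuts so far [(30, 2), (31, 2)]; region rows[24,32) x cols[2,3) = 8x1
Unfold 1 (reflect across h@24): 4 holes -> [(16, 2), (17, 2), (30, 2), (31, 2)]
Unfold 2 (reflect across h@16): 8 holes -> [(0, 2), (1, 2), (14, 2), (15, 2), (16, 2), (17, 2), (30, 2), (31, 2)]
Unfold 3 (reflect across v@3): 16 holes -> [(0, 2), (0, 3), (1, 2), (1, 3), (14, 2), (14, 3), (15, 2), (15, 3), (16, 2), (16, 3), (17, 2), (17, 3), (30, 2), (30, 3), (31, 2), (31, 3)]
Unfold 4 (reflect across v@2): 32 holes -> [(0, 0), (0, 1), (0, 2), (0, 3), (1, 0), (1, 1), (1, 2), (1, 3), (14, 0), (14, 1), (14, 2), (14, 3), (15, 0), (15, 1), (15, 2), (15, 3), (16, 0), (16, 1), (16, 2), (16, 3), (17, 0), (17, 1), (17, 2), (17, 3), (30, 0), (30, 1), (30, 2), (30, 3), (31, 0), (31, 1), (31, 2), (31, 3)]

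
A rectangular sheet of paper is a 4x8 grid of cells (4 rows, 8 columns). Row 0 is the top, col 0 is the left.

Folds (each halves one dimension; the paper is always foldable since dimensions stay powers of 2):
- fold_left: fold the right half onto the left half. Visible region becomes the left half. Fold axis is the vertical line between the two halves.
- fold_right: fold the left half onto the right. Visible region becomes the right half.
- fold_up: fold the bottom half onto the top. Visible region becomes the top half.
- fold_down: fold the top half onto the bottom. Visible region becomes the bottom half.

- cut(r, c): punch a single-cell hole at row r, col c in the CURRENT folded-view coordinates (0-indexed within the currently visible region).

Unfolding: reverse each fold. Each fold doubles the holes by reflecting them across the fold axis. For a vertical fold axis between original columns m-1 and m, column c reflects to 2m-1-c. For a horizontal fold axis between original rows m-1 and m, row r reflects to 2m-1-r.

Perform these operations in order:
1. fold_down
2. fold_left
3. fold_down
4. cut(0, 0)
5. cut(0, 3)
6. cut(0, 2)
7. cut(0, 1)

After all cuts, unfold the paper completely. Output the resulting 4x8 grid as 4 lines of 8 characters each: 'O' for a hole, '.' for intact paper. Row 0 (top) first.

Answer: OOOOOOOO
OOOOOOOO
OOOOOOOO
OOOOOOOO

Derivation:
Op 1 fold_down: fold axis h@2; visible region now rows[2,4) x cols[0,8) = 2x8
Op 2 fold_left: fold axis v@4; visible region now rows[2,4) x cols[0,4) = 2x4
Op 3 fold_down: fold axis h@3; visible region now rows[3,4) x cols[0,4) = 1x4
Op 4 cut(0, 0): punch at orig (3,0); cuts so far [(3, 0)]; region rows[3,4) x cols[0,4) = 1x4
Op 5 cut(0, 3): punch at orig (3,3); cuts so far [(3, 0), (3, 3)]; region rows[3,4) x cols[0,4) = 1x4
Op 6 cut(0, 2): punch at orig (3,2); cuts so far [(3, 0), (3, 2), (3, 3)]; region rows[3,4) x cols[0,4) = 1x4
Op 7 cut(0, 1): punch at orig (3,1); cuts so far [(3, 0), (3, 1), (3, 2), (3, 3)]; region rows[3,4) x cols[0,4) = 1x4
Unfold 1 (reflect across h@3): 8 holes -> [(2, 0), (2, 1), (2, 2), (2, 3), (3, 0), (3, 1), (3, 2), (3, 3)]
Unfold 2 (reflect across v@4): 16 holes -> [(2, 0), (2, 1), (2, 2), (2, 3), (2, 4), (2, 5), (2, 6), (2, 7), (3, 0), (3, 1), (3, 2), (3, 3), (3, 4), (3, 5), (3, 6), (3, 7)]
Unfold 3 (reflect across h@2): 32 holes -> [(0, 0), (0, 1), (0, 2), (0, 3), (0, 4), (0, 5), (0, 6), (0, 7), (1, 0), (1, 1), (1, 2), (1, 3), (1, 4), (1, 5), (1, 6), (1, 7), (2, 0), (2, 1), (2, 2), (2, 3), (2, 4), (2, 5), (2, 6), (2, 7), (3, 0), (3, 1), (3, 2), (3, 3), (3, 4), (3, 5), (3, 6), (3, 7)]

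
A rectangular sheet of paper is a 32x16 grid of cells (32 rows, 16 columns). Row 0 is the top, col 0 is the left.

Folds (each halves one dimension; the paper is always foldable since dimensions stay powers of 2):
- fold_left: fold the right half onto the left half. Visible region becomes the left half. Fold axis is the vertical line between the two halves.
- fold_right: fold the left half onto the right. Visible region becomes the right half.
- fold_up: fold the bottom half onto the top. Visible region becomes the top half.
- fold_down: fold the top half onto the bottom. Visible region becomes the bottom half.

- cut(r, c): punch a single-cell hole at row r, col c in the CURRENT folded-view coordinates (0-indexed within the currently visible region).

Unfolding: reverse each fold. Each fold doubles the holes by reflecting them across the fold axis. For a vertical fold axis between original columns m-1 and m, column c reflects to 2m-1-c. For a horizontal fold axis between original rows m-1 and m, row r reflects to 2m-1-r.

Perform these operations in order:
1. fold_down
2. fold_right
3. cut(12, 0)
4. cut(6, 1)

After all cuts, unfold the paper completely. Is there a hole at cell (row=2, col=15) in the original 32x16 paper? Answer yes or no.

Op 1 fold_down: fold axis h@16; visible region now rows[16,32) x cols[0,16) = 16x16
Op 2 fold_right: fold axis v@8; visible region now rows[16,32) x cols[8,16) = 16x8
Op 3 cut(12, 0): punch at orig (28,8); cuts so far [(28, 8)]; region rows[16,32) x cols[8,16) = 16x8
Op 4 cut(6, 1): punch at orig (22,9); cuts so far [(22, 9), (28, 8)]; region rows[16,32) x cols[8,16) = 16x8
Unfold 1 (reflect across v@8): 4 holes -> [(22, 6), (22, 9), (28, 7), (28, 8)]
Unfold 2 (reflect across h@16): 8 holes -> [(3, 7), (3, 8), (9, 6), (9, 9), (22, 6), (22, 9), (28, 7), (28, 8)]
Holes: [(3, 7), (3, 8), (9, 6), (9, 9), (22, 6), (22, 9), (28, 7), (28, 8)]

Answer: no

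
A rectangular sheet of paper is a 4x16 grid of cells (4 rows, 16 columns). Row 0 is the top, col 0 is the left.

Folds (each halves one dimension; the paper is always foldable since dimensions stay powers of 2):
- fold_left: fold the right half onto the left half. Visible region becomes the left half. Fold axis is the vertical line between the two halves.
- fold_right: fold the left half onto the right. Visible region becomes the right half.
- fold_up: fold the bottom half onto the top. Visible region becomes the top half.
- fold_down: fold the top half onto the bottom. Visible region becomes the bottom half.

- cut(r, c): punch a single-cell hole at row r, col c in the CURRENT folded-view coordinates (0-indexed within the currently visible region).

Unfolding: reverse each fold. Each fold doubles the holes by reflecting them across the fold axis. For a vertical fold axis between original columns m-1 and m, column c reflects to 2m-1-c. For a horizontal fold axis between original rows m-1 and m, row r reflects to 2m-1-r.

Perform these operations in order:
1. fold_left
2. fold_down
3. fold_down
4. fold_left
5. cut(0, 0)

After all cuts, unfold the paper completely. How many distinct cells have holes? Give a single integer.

Answer: 16

Derivation:
Op 1 fold_left: fold axis v@8; visible region now rows[0,4) x cols[0,8) = 4x8
Op 2 fold_down: fold axis h@2; visible region now rows[2,4) x cols[0,8) = 2x8
Op 3 fold_down: fold axis h@3; visible region now rows[3,4) x cols[0,8) = 1x8
Op 4 fold_left: fold axis v@4; visible region now rows[3,4) x cols[0,4) = 1x4
Op 5 cut(0, 0): punch at orig (3,0); cuts so far [(3, 0)]; region rows[3,4) x cols[0,4) = 1x4
Unfold 1 (reflect across v@4): 2 holes -> [(3, 0), (3, 7)]
Unfold 2 (reflect across h@3): 4 holes -> [(2, 0), (2, 7), (3, 0), (3, 7)]
Unfold 3 (reflect across h@2): 8 holes -> [(0, 0), (0, 7), (1, 0), (1, 7), (2, 0), (2, 7), (3, 0), (3, 7)]
Unfold 4 (reflect across v@8): 16 holes -> [(0, 0), (0, 7), (0, 8), (0, 15), (1, 0), (1, 7), (1, 8), (1, 15), (2, 0), (2, 7), (2, 8), (2, 15), (3, 0), (3, 7), (3, 8), (3, 15)]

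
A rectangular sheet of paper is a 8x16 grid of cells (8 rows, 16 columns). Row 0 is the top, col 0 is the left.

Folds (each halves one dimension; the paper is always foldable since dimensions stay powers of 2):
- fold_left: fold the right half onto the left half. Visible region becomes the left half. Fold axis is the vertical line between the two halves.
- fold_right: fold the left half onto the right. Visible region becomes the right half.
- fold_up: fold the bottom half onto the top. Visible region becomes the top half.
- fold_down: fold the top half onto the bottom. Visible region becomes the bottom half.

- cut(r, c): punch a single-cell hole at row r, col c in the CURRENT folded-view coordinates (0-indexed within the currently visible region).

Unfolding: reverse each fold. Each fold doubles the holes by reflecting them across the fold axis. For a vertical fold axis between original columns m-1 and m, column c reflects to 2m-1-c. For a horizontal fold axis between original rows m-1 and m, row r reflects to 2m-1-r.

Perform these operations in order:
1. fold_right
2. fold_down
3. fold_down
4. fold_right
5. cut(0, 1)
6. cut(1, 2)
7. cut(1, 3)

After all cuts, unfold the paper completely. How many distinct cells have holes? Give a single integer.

Answer: 48

Derivation:
Op 1 fold_right: fold axis v@8; visible region now rows[0,8) x cols[8,16) = 8x8
Op 2 fold_down: fold axis h@4; visible region now rows[4,8) x cols[8,16) = 4x8
Op 3 fold_down: fold axis h@6; visible region now rows[6,8) x cols[8,16) = 2x8
Op 4 fold_right: fold axis v@12; visible region now rows[6,8) x cols[12,16) = 2x4
Op 5 cut(0, 1): punch at orig (6,13); cuts so far [(6, 13)]; region rows[6,8) x cols[12,16) = 2x4
Op 6 cut(1, 2): punch at orig (7,14); cuts so far [(6, 13), (7, 14)]; region rows[6,8) x cols[12,16) = 2x4
Op 7 cut(1, 3): punch at orig (7,15); cuts so far [(6, 13), (7, 14), (7, 15)]; region rows[6,8) x cols[12,16) = 2x4
Unfold 1 (reflect across v@12): 6 holes -> [(6, 10), (6, 13), (7, 8), (7, 9), (7, 14), (7, 15)]
Unfold 2 (reflect across h@6): 12 holes -> [(4, 8), (4, 9), (4, 14), (4, 15), (5, 10), (5, 13), (6, 10), (6, 13), (7, 8), (7, 9), (7, 14), (7, 15)]
Unfold 3 (reflect across h@4): 24 holes -> [(0, 8), (0, 9), (0, 14), (0, 15), (1, 10), (1, 13), (2, 10), (2, 13), (3, 8), (3, 9), (3, 14), (3, 15), (4, 8), (4, 9), (4, 14), (4, 15), (5, 10), (5, 13), (6, 10), (6, 13), (7, 8), (7, 9), (7, 14), (7, 15)]
Unfold 4 (reflect across v@8): 48 holes -> [(0, 0), (0, 1), (0, 6), (0, 7), (0, 8), (0, 9), (0, 14), (0, 15), (1, 2), (1, 5), (1, 10), (1, 13), (2, 2), (2, 5), (2, 10), (2, 13), (3, 0), (3, 1), (3, 6), (3, 7), (3, 8), (3, 9), (3, 14), (3, 15), (4, 0), (4, 1), (4, 6), (4, 7), (4, 8), (4, 9), (4, 14), (4, 15), (5, 2), (5, 5), (5, 10), (5, 13), (6, 2), (6, 5), (6, 10), (6, 13), (7, 0), (7, 1), (7, 6), (7, 7), (7, 8), (7, 9), (7, 14), (7, 15)]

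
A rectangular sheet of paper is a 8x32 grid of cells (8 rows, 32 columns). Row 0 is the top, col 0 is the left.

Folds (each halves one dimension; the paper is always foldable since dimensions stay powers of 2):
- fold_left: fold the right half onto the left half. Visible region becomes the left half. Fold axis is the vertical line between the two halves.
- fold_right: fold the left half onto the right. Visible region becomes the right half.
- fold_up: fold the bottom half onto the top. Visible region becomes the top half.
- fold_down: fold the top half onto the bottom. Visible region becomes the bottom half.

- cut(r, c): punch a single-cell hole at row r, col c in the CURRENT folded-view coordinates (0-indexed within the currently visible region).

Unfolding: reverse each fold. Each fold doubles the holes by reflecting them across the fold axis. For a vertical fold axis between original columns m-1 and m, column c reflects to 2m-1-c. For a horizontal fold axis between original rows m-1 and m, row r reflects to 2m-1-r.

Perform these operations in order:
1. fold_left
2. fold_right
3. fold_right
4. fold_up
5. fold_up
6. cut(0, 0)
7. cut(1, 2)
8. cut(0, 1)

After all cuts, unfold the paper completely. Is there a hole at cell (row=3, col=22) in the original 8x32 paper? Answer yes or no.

Op 1 fold_left: fold axis v@16; visible region now rows[0,8) x cols[0,16) = 8x16
Op 2 fold_right: fold axis v@8; visible region now rows[0,8) x cols[8,16) = 8x8
Op 3 fold_right: fold axis v@12; visible region now rows[0,8) x cols[12,16) = 8x4
Op 4 fold_up: fold axis h@4; visible region now rows[0,4) x cols[12,16) = 4x4
Op 5 fold_up: fold axis h@2; visible region now rows[0,2) x cols[12,16) = 2x4
Op 6 cut(0, 0): punch at orig (0,12); cuts so far [(0, 12)]; region rows[0,2) x cols[12,16) = 2x4
Op 7 cut(1, 2): punch at orig (1,14); cuts so far [(0, 12), (1, 14)]; region rows[0,2) x cols[12,16) = 2x4
Op 8 cut(0, 1): punch at orig (0,13); cuts so far [(0, 12), (0, 13), (1, 14)]; region rows[0,2) x cols[12,16) = 2x4
Unfold 1 (reflect across h@2): 6 holes -> [(0, 12), (0, 13), (1, 14), (2, 14), (3, 12), (3, 13)]
Unfold 2 (reflect across h@4): 12 holes -> [(0, 12), (0, 13), (1, 14), (2, 14), (3, 12), (3, 13), (4, 12), (4, 13), (5, 14), (6, 14), (7, 12), (7, 13)]
Unfold 3 (reflect across v@12): 24 holes -> [(0, 10), (0, 11), (0, 12), (0, 13), (1, 9), (1, 14), (2, 9), (2, 14), (3, 10), (3, 11), (3, 12), (3, 13), (4, 10), (4, 11), (4, 12), (4, 13), (5, 9), (5, 14), (6, 9), (6, 14), (7, 10), (7, 11), (7, 12), (7, 13)]
Unfold 4 (reflect across v@8): 48 holes -> [(0, 2), (0, 3), (0, 4), (0, 5), (0, 10), (0, 11), (0, 12), (0, 13), (1, 1), (1, 6), (1, 9), (1, 14), (2, 1), (2, 6), (2, 9), (2, 14), (3, 2), (3, 3), (3, 4), (3, 5), (3, 10), (3, 11), (3, 12), (3, 13), (4, 2), (4, 3), (4, 4), (4, 5), (4, 10), (4, 11), (4, 12), (4, 13), (5, 1), (5, 6), (5, 9), (5, 14), (6, 1), (6, 6), (6, 9), (6, 14), (7, 2), (7, 3), (7, 4), (7, 5), (7, 10), (7, 11), (7, 12), (7, 13)]
Unfold 5 (reflect across v@16): 96 holes -> [(0, 2), (0, 3), (0, 4), (0, 5), (0, 10), (0, 11), (0, 12), (0, 13), (0, 18), (0, 19), (0, 20), (0, 21), (0, 26), (0, 27), (0, 28), (0, 29), (1, 1), (1, 6), (1, 9), (1, 14), (1, 17), (1, 22), (1, 25), (1, 30), (2, 1), (2, 6), (2, 9), (2, 14), (2, 17), (2, 22), (2, 25), (2, 30), (3, 2), (3, 3), (3, 4), (3, 5), (3, 10), (3, 11), (3, 12), (3, 13), (3, 18), (3, 19), (3, 20), (3, 21), (3, 26), (3, 27), (3, 28), (3, 29), (4, 2), (4, 3), (4, 4), (4, 5), (4, 10), (4, 11), (4, 12), (4, 13), (4, 18), (4, 19), (4, 20), (4, 21), (4, 26), (4, 27), (4, 28), (4, 29), (5, 1), (5, 6), (5, 9), (5, 14), (5, 17), (5, 22), (5, 25), (5, 30), (6, 1), (6, 6), (6, 9), (6, 14), (6, 17), (6, 22), (6, 25), (6, 30), (7, 2), (7, 3), (7, 4), (7, 5), (7, 10), (7, 11), (7, 12), (7, 13), (7, 18), (7, 19), (7, 20), (7, 21), (7, 26), (7, 27), (7, 28), (7, 29)]
Holes: [(0, 2), (0, 3), (0, 4), (0, 5), (0, 10), (0, 11), (0, 12), (0, 13), (0, 18), (0, 19), (0, 20), (0, 21), (0, 26), (0, 27), (0, 28), (0, 29), (1, 1), (1, 6), (1, 9), (1, 14), (1, 17), (1, 22), (1, 25), (1, 30), (2, 1), (2, 6), (2, 9), (2, 14), (2, 17), (2, 22), (2, 25), (2, 30), (3, 2), (3, 3), (3, 4), (3, 5), (3, 10), (3, 11), (3, 12), (3, 13), (3, 18), (3, 19), (3, 20), (3, 21), (3, 26), (3, 27), (3, 28), (3, 29), (4, 2), (4, 3), (4, 4), (4, 5), (4, 10), (4, 11), (4, 12), (4, 13), (4, 18), (4, 19), (4, 20), (4, 21), (4, 26), (4, 27), (4, 28), (4, 29), (5, 1), (5, 6), (5, 9), (5, 14), (5, 17), (5, 22), (5, 25), (5, 30), (6, 1), (6, 6), (6, 9), (6, 14), (6, 17), (6, 22), (6, 25), (6, 30), (7, 2), (7, 3), (7, 4), (7, 5), (7, 10), (7, 11), (7, 12), (7, 13), (7, 18), (7, 19), (7, 20), (7, 21), (7, 26), (7, 27), (7, 28), (7, 29)]

Answer: no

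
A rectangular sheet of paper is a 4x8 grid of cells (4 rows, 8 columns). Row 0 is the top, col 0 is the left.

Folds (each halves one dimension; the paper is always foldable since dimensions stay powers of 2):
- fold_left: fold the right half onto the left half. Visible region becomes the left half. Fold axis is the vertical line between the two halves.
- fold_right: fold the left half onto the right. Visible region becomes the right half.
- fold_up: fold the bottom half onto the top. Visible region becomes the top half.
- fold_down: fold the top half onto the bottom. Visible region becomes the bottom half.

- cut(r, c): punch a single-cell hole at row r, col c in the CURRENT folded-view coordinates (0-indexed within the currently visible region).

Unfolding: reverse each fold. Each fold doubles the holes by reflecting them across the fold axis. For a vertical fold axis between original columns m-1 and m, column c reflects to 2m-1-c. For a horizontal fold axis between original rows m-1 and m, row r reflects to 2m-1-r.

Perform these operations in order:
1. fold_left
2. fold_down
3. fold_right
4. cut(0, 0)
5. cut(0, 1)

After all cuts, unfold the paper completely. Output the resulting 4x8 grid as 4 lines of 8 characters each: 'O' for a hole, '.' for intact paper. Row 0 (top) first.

Op 1 fold_left: fold axis v@4; visible region now rows[0,4) x cols[0,4) = 4x4
Op 2 fold_down: fold axis h@2; visible region now rows[2,4) x cols[0,4) = 2x4
Op 3 fold_right: fold axis v@2; visible region now rows[2,4) x cols[2,4) = 2x2
Op 4 cut(0, 0): punch at orig (2,2); cuts so far [(2, 2)]; region rows[2,4) x cols[2,4) = 2x2
Op 5 cut(0, 1): punch at orig (2,3); cuts so far [(2, 2), (2, 3)]; region rows[2,4) x cols[2,4) = 2x2
Unfold 1 (reflect across v@2): 4 holes -> [(2, 0), (2, 1), (2, 2), (2, 3)]
Unfold 2 (reflect across h@2): 8 holes -> [(1, 0), (1, 1), (1, 2), (1, 3), (2, 0), (2, 1), (2, 2), (2, 3)]
Unfold 3 (reflect across v@4): 16 holes -> [(1, 0), (1, 1), (1, 2), (1, 3), (1, 4), (1, 5), (1, 6), (1, 7), (2, 0), (2, 1), (2, 2), (2, 3), (2, 4), (2, 5), (2, 6), (2, 7)]

Answer: ........
OOOOOOOO
OOOOOOOO
........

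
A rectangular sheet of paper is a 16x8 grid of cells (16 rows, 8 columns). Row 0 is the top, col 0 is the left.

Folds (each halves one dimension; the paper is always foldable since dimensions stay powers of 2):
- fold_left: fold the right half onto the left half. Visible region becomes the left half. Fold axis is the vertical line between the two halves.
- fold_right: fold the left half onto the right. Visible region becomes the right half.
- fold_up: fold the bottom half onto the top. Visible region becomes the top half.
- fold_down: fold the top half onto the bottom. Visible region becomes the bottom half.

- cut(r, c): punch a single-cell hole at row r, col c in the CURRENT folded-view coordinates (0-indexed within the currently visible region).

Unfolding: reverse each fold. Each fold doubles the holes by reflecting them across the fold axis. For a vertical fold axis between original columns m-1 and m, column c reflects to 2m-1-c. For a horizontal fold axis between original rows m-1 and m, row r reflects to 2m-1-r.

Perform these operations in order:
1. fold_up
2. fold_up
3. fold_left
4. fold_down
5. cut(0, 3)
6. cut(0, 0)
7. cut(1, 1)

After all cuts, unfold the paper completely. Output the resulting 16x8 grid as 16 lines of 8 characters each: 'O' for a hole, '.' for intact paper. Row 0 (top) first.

Op 1 fold_up: fold axis h@8; visible region now rows[0,8) x cols[0,8) = 8x8
Op 2 fold_up: fold axis h@4; visible region now rows[0,4) x cols[0,8) = 4x8
Op 3 fold_left: fold axis v@4; visible region now rows[0,4) x cols[0,4) = 4x4
Op 4 fold_down: fold axis h@2; visible region now rows[2,4) x cols[0,4) = 2x4
Op 5 cut(0, 3): punch at orig (2,3); cuts so far [(2, 3)]; region rows[2,4) x cols[0,4) = 2x4
Op 6 cut(0, 0): punch at orig (2,0); cuts so far [(2, 0), (2, 3)]; region rows[2,4) x cols[0,4) = 2x4
Op 7 cut(1, 1): punch at orig (3,1); cuts so far [(2, 0), (2, 3), (3, 1)]; region rows[2,4) x cols[0,4) = 2x4
Unfold 1 (reflect across h@2): 6 holes -> [(0, 1), (1, 0), (1, 3), (2, 0), (2, 3), (3, 1)]
Unfold 2 (reflect across v@4): 12 holes -> [(0, 1), (0, 6), (1, 0), (1, 3), (1, 4), (1, 7), (2, 0), (2, 3), (2, 4), (2, 7), (3, 1), (3, 6)]
Unfold 3 (reflect across h@4): 24 holes -> [(0, 1), (0, 6), (1, 0), (1, 3), (1, 4), (1, 7), (2, 0), (2, 3), (2, 4), (2, 7), (3, 1), (3, 6), (4, 1), (4, 6), (5, 0), (5, 3), (5, 4), (5, 7), (6, 0), (6, 3), (6, 4), (6, 7), (7, 1), (7, 6)]
Unfold 4 (reflect across h@8): 48 holes -> [(0, 1), (0, 6), (1, 0), (1, 3), (1, 4), (1, 7), (2, 0), (2, 3), (2, 4), (2, 7), (3, 1), (3, 6), (4, 1), (4, 6), (5, 0), (5, 3), (5, 4), (5, 7), (6, 0), (6, 3), (6, 4), (6, 7), (7, 1), (7, 6), (8, 1), (8, 6), (9, 0), (9, 3), (9, 4), (9, 7), (10, 0), (10, 3), (10, 4), (10, 7), (11, 1), (11, 6), (12, 1), (12, 6), (13, 0), (13, 3), (13, 4), (13, 7), (14, 0), (14, 3), (14, 4), (14, 7), (15, 1), (15, 6)]

Answer: .O....O.
O..OO..O
O..OO..O
.O....O.
.O....O.
O..OO..O
O..OO..O
.O....O.
.O....O.
O..OO..O
O..OO..O
.O....O.
.O....O.
O..OO..O
O..OO..O
.O....O.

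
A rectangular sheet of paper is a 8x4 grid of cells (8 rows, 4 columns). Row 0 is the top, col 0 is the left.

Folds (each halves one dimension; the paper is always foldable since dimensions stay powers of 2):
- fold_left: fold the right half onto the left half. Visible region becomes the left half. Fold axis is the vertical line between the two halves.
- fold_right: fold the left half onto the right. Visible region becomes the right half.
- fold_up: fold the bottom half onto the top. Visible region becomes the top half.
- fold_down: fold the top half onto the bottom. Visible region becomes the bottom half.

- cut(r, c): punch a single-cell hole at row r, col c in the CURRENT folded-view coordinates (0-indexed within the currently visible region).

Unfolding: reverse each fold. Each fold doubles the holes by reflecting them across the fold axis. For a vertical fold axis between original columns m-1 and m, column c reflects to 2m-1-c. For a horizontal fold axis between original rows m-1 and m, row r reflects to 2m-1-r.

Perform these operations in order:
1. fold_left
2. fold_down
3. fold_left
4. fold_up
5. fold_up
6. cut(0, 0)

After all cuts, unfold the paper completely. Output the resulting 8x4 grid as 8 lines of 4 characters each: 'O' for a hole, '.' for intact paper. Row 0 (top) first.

Op 1 fold_left: fold axis v@2; visible region now rows[0,8) x cols[0,2) = 8x2
Op 2 fold_down: fold axis h@4; visible region now rows[4,8) x cols[0,2) = 4x2
Op 3 fold_left: fold axis v@1; visible region now rows[4,8) x cols[0,1) = 4x1
Op 4 fold_up: fold axis h@6; visible region now rows[4,6) x cols[0,1) = 2x1
Op 5 fold_up: fold axis h@5; visible region now rows[4,5) x cols[0,1) = 1x1
Op 6 cut(0, 0): punch at orig (4,0); cuts so far [(4, 0)]; region rows[4,5) x cols[0,1) = 1x1
Unfold 1 (reflect across h@5): 2 holes -> [(4, 0), (5, 0)]
Unfold 2 (reflect across h@6): 4 holes -> [(4, 0), (5, 0), (6, 0), (7, 0)]
Unfold 3 (reflect across v@1): 8 holes -> [(4, 0), (4, 1), (5, 0), (5, 1), (6, 0), (6, 1), (7, 0), (7, 1)]
Unfold 4 (reflect across h@4): 16 holes -> [(0, 0), (0, 1), (1, 0), (1, 1), (2, 0), (2, 1), (3, 0), (3, 1), (4, 0), (4, 1), (5, 0), (5, 1), (6, 0), (6, 1), (7, 0), (7, 1)]
Unfold 5 (reflect across v@2): 32 holes -> [(0, 0), (0, 1), (0, 2), (0, 3), (1, 0), (1, 1), (1, 2), (1, 3), (2, 0), (2, 1), (2, 2), (2, 3), (3, 0), (3, 1), (3, 2), (3, 3), (4, 0), (4, 1), (4, 2), (4, 3), (5, 0), (5, 1), (5, 2), (5, 3), (6, 0), (6, 1), (6, 2), (6, 3), (7, 0), (7, 1), (7, 2), (7, 3)]

Answer: OOOO
OOOO
OOOO
OOOO
OOOO
OOOO
OOOO
OOOO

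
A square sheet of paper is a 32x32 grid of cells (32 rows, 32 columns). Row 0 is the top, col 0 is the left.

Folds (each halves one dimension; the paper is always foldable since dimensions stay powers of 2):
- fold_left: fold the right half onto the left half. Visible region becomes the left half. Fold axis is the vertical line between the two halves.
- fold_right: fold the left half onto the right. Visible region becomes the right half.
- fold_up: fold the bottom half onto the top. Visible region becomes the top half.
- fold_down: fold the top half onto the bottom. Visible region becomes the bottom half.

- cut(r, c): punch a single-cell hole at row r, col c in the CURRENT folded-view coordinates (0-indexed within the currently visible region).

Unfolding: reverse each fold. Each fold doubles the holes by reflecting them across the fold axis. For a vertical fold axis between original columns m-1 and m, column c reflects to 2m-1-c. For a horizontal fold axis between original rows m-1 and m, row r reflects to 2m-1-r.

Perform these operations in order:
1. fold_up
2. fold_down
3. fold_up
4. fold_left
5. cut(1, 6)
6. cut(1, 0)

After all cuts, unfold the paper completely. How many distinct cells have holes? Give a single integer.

Op 1 fold_up: fold axis h@16; visible region now rows[0,16) x cols[0,32) = 16x32
Op 2 fold_down: fold axis h@8; visible region now rows[8,16) x cols[0,32) = 8x32
Op 3 fold_up: fold axis h@12; visible region now rows[8,12) x cols[0,32) = 4x32
Op 4 fold_left: fold axis v@16; visible region now rows[8,12) x cols[0,16) = 4x16
Op 5 cut(1, 6): punch at orig (9,6); cuts so far [(9, 6)]; region rows[8,12) x cols[0,16) = 4x16
Op 6 cut(1, 0): punch at orig (9,0); cuts so far [(9, 0), (9, 6)]; region rows[8,12) x cols[0,16) = 4x16
Unfold 1 (reflect across v@16): 4 holes -> [(9, 0), (9, 6), (9, 25), (9, 31)]
Unfold 2 (reflect across h@12): 8 holes -> [(9, 0), (9, 6), (9, 25), (9, 31), (14, 0), (14, 6), (14, 25), (14, 31)]
Unfold 3 (reflect across h@8): 16 holes -> [(1, 0), (1, 6), (1, 25), (1, 31), (6, 0), (6, 6), (6, 25), (6, 31), (9, 0), (9, 6), (9, 25), (9, 31), (14, 0), (14, 6), (14, 25), (14, 31)]
Unfold 4 (reflect across h@16): 32 holes -> [(1, 0), (1, 6), (1, 25), (1, 31), (6, 0), (6, 6), (6, 25), (6, 31), (9, 0), (9, 6), (9, 25), (9, 31), (14, 0), (14, 6), (14, 25), (14, 31), (17, 0), (17, 6), (17, 25), (17, 31), (22, 0), (22, 6), (22, 25), (22, 31), (25, 0), (25, 6), (25, 25), (25, 31), (30, 0), (30, 6), (30, 25), (30, 31)]

Answer: 32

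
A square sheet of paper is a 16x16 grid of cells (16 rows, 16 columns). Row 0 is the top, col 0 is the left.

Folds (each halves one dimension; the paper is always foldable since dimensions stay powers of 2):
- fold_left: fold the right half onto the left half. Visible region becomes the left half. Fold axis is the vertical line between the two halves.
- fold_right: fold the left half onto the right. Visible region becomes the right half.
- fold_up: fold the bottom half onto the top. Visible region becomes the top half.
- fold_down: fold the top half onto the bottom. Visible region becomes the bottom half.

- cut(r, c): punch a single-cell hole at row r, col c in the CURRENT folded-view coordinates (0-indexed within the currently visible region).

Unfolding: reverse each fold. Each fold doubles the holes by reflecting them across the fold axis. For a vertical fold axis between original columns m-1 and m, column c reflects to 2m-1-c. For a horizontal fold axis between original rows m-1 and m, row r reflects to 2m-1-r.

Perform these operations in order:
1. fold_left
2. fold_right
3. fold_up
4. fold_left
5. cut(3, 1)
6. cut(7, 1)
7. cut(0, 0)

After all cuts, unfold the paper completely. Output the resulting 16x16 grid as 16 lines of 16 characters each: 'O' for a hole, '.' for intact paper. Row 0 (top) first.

Op 1 fold_left: fold axis v@8; visible region now rows[0,16) x cols[0,8) = 16x8
Op 2 fold_right: fold axis v@4; visible region now rows[0,16) x cols[4,8) = 16x4
Op 3 fold_up: fold axis h@8; visible region now rows[0,8) x cols[4,8) = 8x4
Op 4 fold_left: fold axis v@6; visible region now rows[0,8) x cols[4,6) = 8x2
Op 5 cut(3, 1): punch at orig (3,5); cuts so far [(3, 5)]; region rows[0,8) x cols[4,6) = 8x2
Op 6 cut(7, 1): punch at orig (7,5); cuts so far [(3, 5), (7, 5)]; region rows[0,8) x cols[4,6) = 8x2
Op 7 cut(0, 0): punch at orig (0,4); cuts so far [(0, 4), (3, 5), (7, 5)]; region rows[0,8) x cols[4,6) = 8x2
Unfold 1 (reflect across v@6): 6 holes -> [(0, 4), (0, 7), (3, 5), (3, 6), (7, 5), (7, 6)]
Unfold 2 (reflect across h@8): 12 holes -> [(0, 4), (0, 7), (3, 5), (3, 6), (7, 5), (7, 6), (8, 5), (8, 6), (12, 5), (12, 6), (15, 4), (15, 7)]
Unfold 3 (reflect across v@4): 24 holes -> [(0, 0), (0, 3), (0, 4), (0, 7), (3, 1), (3, 2), (3, 5), (3, 6), (7, 1), (7, 2), (7, 5), (7, 6), (8, 1), (8, 2), (8, 5), (8, 6), (12, 1), (12, 2), (12, 5), (12, 6), (15, 0), (15, 3), (15, 4), (15, 7)]
Unfold 4 (reflect across v@8): 48 holes -> [(0, 0), (0, 3), (0, 4), (0, 7), (0, 8), (0, 11), (0, 12), (0, 15), (3, 1), (3, 2), (3, 5), (3, 6), (3, 9), (3, 10), (3, 13), (3, 14), (7, 1), (7, 2), (7, 5), (7, 6), (7, 9), (7, 10), (7, 13), (7, 14), (8, 1), (8, 2), (8, 5), (8, 6), (8, 9), (8, 10), (8, 13), (8, 14), (12, 1), (12, 2), (12, 5), (12, 6), (12, 9), (12, 10), (12, 13), (12, 14), (15, 0), (15, 3), (15, 4), (15, 7), (15, 8), (15, 11), (15, 12), (15, 15)]

Answer: O..OO..OO..OO..O
................
................
.OO..OO..OO..OO.
................
................
................
.OO..OO..OO..OO.
.OO..OO..OO..OO.
................
................
................
.OO..OO..OO..OO.
................
................
O..OO..OO..OO..O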